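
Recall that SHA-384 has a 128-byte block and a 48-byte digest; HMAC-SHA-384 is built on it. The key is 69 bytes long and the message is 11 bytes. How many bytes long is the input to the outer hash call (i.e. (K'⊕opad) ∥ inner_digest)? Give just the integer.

176

Key is 69 ≤ 128 bytes, zero-padded: |K'| = 128.
Outer input = (K'⊕opad) ∥ H(inner) → 128 + 48 = 176 bytes.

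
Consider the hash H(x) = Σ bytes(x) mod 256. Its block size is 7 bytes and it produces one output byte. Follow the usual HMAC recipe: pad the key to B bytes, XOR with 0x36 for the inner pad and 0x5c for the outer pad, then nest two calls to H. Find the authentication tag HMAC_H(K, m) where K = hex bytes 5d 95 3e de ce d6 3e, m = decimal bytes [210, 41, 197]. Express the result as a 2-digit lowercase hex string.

ca

Key hex bytes 5d 95 3e de ce d6 3e is exactly B = 7 bytes: K' = 5d 95 3e de ce d6 3e.
K' ⊕ ipad = 6b a3 08 e8 f8 e0 08.  K' ⊕ opad = 01 c9 62 82 92 8a 62.
Inner input = (K'⊕ipad) ∥ m = 6b a3 08 e8 f8 e0 08 ∥ d2 29 c5.
Inner hash: sum = 107+163+8+232+248+224+8+210+41+197 = 1438; mod 256 = 158 → 9e.
Outer input = (K'⊕opad) ∥ inner = 01 c9 62 82 92 8a 62 ∥ 9e.
Outer hash (tag): sum = 1+201+98+130+146+138+98+158 = 970; mod 256 = 202 → ca.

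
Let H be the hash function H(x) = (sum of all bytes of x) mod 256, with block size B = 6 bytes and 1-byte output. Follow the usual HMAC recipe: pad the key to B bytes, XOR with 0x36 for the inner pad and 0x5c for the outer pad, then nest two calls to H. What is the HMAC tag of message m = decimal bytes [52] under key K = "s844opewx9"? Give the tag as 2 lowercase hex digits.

7a

Key "s844opewx9" = 73 38 34 34 6f 70 65 77 78 39 is 10 bytes > B = 6, so hash it first: H(key) = 7f, then zero-pad to 6 bytes: K' = 7f 00 00 00 00 00.
K' ⊕ ipad = 49 36 36 36 36 36.  K' ⊕ opad = 23 5c 5c 5c 5c 5c.
Inner input = (K'⊕ipad) ∥ m = 49 36 36 36 36 36 ∥ 34.
Inner hash: sum = 73+54+54+54+54+54+52 = 395; mod 256 = 139 → 8b.
Outer input = (K'⊕opad) ∥ inner = 23 5c 5c 5c 5c 5c ∥ 8b.
Outer hash (tag): sum = 35+92+92+92+92+92+139 = 634; mod 256 = 122 → 7a.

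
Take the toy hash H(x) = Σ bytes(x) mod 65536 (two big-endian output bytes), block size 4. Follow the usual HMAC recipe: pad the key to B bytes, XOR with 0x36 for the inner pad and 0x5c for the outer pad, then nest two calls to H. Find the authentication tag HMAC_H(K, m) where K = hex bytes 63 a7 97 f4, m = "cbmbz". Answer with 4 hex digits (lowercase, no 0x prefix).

Key hex bytes 63 a7 97 f4 is exactly B = 4 bytes: K' = 63 a7 97 f4.
K' ⊕ ipad = 55 91 a1 c2.  K' ⊕ opad = 3f fb cb a8.
Inner input = (K'⊕ipad) ∥ m = 55 91 a1 c2 ∥ 63 62 6d 62 7a.
Inner hash: sum = 85+145+161+194+99+98+109+98+122 = 1111 → 04 57.
Outer input = (K'⊕opad) ∥ inner = 3f fb cb a8 ∥ 04 57.
Outer hash (tag): sum = 63+251+203+168+4+87 = 776 → 03 08.

0308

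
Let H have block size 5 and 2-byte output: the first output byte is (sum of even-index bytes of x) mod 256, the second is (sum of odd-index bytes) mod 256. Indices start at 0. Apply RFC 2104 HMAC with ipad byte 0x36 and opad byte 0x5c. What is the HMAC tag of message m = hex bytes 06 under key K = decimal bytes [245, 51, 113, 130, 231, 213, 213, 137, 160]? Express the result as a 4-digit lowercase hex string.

b70b

Key decimal bytes [245, 51, 113, 130, 231, 213, 213, 137, 160] = f5 33 71 82 e7 d5 d5 89 a0 is 9 bytes > B = 5, so hash it first: H(key) = c2 13, then zero-pad to 5 bytes: K' = c2 13 00 00 00.
K' ⊕ ipad = f4 25 36 36 36.  K' ⊕ opad = 9e 4f 5c 5c 5c.
Inner input = (K'⊕ipad) ∥ m = f4 25 36 36 36 ∥ 06.
Inner hash: even-index sum = 352 mod 256 = 96; odd-index sum = 97 mod 256 = 97 → 60 61.
Outer input = (K'⊕opad) ∥ inner = 9e 4f 5c 5c 5c ∥ 60 61.
Outer hash (tag): even-index sum = 439 mod 256 = 183; odd-index sum = 267 mod 256 = 11 → b7 0b.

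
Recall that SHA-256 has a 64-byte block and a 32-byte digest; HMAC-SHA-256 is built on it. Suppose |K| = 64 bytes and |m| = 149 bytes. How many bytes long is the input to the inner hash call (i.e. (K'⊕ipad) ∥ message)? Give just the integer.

Key is 64 ≤ 64 bytes, zero-padded: |K'| = 64.
Inner input = (K'⊕ipad) ∥ m → 64 + 149 = 213 bytes.

213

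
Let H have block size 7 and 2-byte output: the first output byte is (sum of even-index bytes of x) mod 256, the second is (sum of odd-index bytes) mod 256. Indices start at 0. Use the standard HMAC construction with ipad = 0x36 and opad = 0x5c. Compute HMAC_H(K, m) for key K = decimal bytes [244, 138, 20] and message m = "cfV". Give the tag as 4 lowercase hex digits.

Key decimal bytes [244, 138, 20] = f4 8a 14 is 3 bytes ≤ B = 7; zero-pad to 7 bytes: K' = f4 8a 14 00 00 00 00.
K' ⊕ ipad = c2 bc 22 36 36 36 36.  K' ⊕ opad = a8 d6 48 5c 5c 5c 5c.
Inner input = (K'⊕ipad) ∥ m = c2 bc 22 36 36 36 36 ∥ 63 66 56.
Inner hash: even-index sum = 438 mod 256 = 182; odd-index sum = 481 mod 256 = 225 → b6 e1.
Outer input = (K'⊕opad) ∥ inner = a8 d6 48 5c 5c 5c 5c ∥ b6 e1.
Outer hash (tag): even-index sum = 649 mod 256 = 137; odd-index sum = 580 mod 256 = 68 → 89 44.

8944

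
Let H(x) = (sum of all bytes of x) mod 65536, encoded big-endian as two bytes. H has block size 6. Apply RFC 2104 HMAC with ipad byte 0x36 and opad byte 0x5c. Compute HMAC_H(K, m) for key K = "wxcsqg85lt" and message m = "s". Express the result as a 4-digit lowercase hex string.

Key "wxcsqg85lt" = 77 78 63 73 71 67 38 35 6c 74 is 10 bytes > B = 6, so hash it first: H(key) = 03 ea, then zero-pad to 6 bytes: K' = 03 ea 00 00 00 00.
K' ⊕ ipad = 35 dc 36 36 36 36.  K' ⊕ opad = 5f b6 5c 5c 5c 5c.
Inner input = (K'⊕ipad) ∥ m = 35 dc 36 36 36 36 ∥ 73.
Inner hash: sum = 53+220+54+54+54+54+115 = 604 → 02 5c.
Outer input = (K'⊕opad) ∥ inner = 5f b6 5c 5c 5c 5c ∥ 02 5c.
Outer hash (tag): sum = 95+182+92+92+92+92+2+92 = 739 → 02 e3.

02e3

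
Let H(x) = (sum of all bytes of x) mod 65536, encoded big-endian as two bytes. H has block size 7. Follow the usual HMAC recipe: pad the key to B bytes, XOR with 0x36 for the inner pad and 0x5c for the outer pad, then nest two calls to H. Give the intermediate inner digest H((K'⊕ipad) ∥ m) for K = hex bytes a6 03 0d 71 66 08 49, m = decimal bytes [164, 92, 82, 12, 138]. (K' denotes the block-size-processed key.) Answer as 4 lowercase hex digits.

Key hex bytes a6 03 0d 71 66 08 49 is exactly B = 7 bytes: K' = a6 03 0d 71 66 08 49.
K' ⊕ ipad = 90 35 3b 47 50 3e 7f.
Inner input = 90 35 3b 47 50 3e 7f ∥ a4 5c 52 0c 8a.
Inner hash: sum = 144+53+59+71+80+62+127+164+92+82+12+138 = 1084 → 04 3c.

043c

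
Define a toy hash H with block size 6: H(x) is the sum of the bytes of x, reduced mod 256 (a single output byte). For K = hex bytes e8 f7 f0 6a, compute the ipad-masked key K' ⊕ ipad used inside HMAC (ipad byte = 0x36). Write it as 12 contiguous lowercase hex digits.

Key hex bytes e8 f7 f0 6a is 4 bytes ≤ B = 6; zero-pad to 6 bytes: K' = e8 f7 f0 6a 00 00.
XOR each byte with 0x36: e8⊕36=de, f7⊕36=c1, f0⊕36=c6, 6a⊕36=5c, 00⊕36=36, 00⊕36=36.

dec1c65c3636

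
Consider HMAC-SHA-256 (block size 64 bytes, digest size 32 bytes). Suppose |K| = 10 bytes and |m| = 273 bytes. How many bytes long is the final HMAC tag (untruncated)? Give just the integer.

32

The tag is one SHA-256 digest: 32 bytes.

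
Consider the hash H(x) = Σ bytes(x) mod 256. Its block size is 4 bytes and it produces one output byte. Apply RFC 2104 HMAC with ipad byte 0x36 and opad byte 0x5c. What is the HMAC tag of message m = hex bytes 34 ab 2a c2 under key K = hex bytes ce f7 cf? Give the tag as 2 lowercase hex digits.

df

Key hex bytes ce f7 cf is 3 bytes ≤ B = 4; zero-pad to 4 bytes: K' = ce f7 cf 00.
K' ⊕ ipad = f8 c1 f9 36.  K' ⊕ opad = 92 ab 93 5c.
Inner input = (K'⊕ipad) ∥ m = f8 c1 f9 36 ∥ 34 ab 2a c2.
Inner hash: sum = 248+193+249+54+52+171+42+194 = 1203; mod 256 = 179 → b3.
Outer input = (K'⊕opad) ∥ inner = 92 ab 93 5c ∥ b3.
Outer hash (tag): sum = 146+171+147+92+179 = 735; mod 256 = 223 → df.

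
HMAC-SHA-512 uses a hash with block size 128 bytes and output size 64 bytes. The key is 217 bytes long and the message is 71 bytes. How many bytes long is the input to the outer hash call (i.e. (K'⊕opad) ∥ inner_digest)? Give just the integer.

192

Key is 217 > 128 bytes, so it is hashed to 64 bytes then zero-padded to 128: |K'| = 128.
Outer input = (K'⊕opad) ∥ H(inner) → 128 + 64 = 192 bytes.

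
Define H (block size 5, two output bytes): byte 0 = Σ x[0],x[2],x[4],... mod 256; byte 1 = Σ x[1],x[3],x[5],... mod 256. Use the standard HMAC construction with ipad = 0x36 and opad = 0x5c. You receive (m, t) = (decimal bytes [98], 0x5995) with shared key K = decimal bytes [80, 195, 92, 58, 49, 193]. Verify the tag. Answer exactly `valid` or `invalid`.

valid

Key decimal bytes [80, 195, 92, 58, 49, 193] = 50 c3 5c 3a 31 c1 is 6 bytes > B = 5, so hash it first: H(key) = dd be, then zero-pad to 5 bytes: K' = dd be 00 00 00.
K' ⊕ ipad = eb 88 36 36 36; K' ⊕ opad = 81 e2 5c 5c 5c.
Inner hash: even-index sum = 343 mod 256 = 87; odd-index sum = 288 mod 256 = 32 → 57 20.
Outer hash (recomputed tag): even-index sum = 345 mod 256 = 89; odd-index sum = 405 mod 256 = 149 → 59 95.
Recomputed tag = 5995; claimed = 5995 → match.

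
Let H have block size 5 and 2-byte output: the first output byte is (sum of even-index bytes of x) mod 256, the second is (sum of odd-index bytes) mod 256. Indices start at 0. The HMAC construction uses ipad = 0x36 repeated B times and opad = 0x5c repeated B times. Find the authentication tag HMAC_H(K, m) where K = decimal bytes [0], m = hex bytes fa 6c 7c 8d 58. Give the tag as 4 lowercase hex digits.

4e53

Key decimal bytes [0] = 00 is 1 byte ≤ B = 5; zero-pad to 5 bytes: K' = 00 00 00 00 00.
K' ⊕ ipad = 36 36 36 36 36.  K' ⊕ opad = 5c 5c 5c 5c 5c.
Inner input = (K'⊕ipad) ∥ m = 36 36 36 36 36 ∥ fa 6c 7c 8d 58.
Inner hash: even-index sum = 411 mod 256 = 155; odd-index sum = 570 mod 256 = 58 → 9b 3a.
Outer input = (K'⊕opad) ∥ inner = 5c 5c 5c 5c 5c ∥ 9b 3a.
Outer hash (tag): even-index sum = 334 mod 256 = 78; odd-index sum = 339 mod 256 = 83 → 4e 53.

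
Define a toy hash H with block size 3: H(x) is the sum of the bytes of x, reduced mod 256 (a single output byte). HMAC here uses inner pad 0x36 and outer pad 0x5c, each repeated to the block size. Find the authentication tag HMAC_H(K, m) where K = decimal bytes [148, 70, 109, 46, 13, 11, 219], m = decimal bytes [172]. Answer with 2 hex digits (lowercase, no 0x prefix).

62

Key decimal bytes [148, 70, 109, 46, 13, 11, 219] = 94 46 6d 2e 0d 0b db is 7 bytes > B = 3, so hash it first: H(key) = 68, then zero-pad to 3 bytes: K' = 68 00 00.
K' ⊕ ipad = 5e 36 36.  K' ⊕ opad = 34 5c 5c.
Inner input = (K'⊕ipad) ∥ m = 5e 36 36 ∥ ac.
Inner hash: sum = 94+54+54+172 = 374; mod 256 = 118 → 76.
Outer input = (K'⊕opad) ∥ inner = 34 5c 5c ∥ 76.
Outer hash (tag): sum = 52+92+92+118 = 354; mod 256 = 98 → 62.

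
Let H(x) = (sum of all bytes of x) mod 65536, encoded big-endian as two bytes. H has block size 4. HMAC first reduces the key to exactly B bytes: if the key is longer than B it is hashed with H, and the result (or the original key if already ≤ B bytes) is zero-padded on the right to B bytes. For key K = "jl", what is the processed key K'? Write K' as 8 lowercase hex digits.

6a6c0000

Key "jl" = 6a 6c is 2 bytes ≤ B = 4; zero-pad to 4 bytes: K' = 6a 6c 00 00.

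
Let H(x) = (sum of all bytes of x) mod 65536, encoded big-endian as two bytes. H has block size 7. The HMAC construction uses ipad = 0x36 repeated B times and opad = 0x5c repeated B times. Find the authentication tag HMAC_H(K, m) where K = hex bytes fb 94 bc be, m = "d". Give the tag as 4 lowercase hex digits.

Key hex bytes fb 94 bc be is 4 bytes ≤ B = 7; zero-pad to 7 bytes: K' = fb 94 bc be 00 00 00.
K' ⊕ ipad = cd a2 8a 88 36 36 36.  K' ⊕ opad = a7 c8 e0 e2 5c 5c 5c.
Inner input = (K'⊕ipad) ∥ m = cd a2 8a 88 36 36 36 ∥ 64.
Inner hash: sum = 205+162+138+136+54+54+54+100 = 903 → 03 87.
Outer input = (K'⊕opad) ∥ inner = a7 c8 e0 e2 5c 5c 5c ∥ 03 87.
Outer hash (tag): sum = 167+200+224+226+92+92+92+3+135 = 1231 → 04 cf.

04cf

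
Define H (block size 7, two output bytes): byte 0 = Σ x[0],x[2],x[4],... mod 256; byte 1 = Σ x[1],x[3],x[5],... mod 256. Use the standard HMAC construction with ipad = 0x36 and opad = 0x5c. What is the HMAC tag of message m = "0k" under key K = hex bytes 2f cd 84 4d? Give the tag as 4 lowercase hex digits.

dfa0

Key hex bytes 2f cd 84 4d is 4 bytes ≤ B = 7; zero-pad to 7 bytes: K' = 2f cd 84 4d 00 00 00.
K' ⊕ ipad = 19 fb b2 7b 36 36 36.  K' ⊕ opad = 73 91 d8 11 5c 5c 5c.
Inner input = (K'⊕ipad) ∥ m = 19 fb b2 7b 36 36 36 ∥ 30 6b.
Inner hash: even-index sum = 418 mod 256 = 162; odd-index sum = 476 mod 256 = 220 → a2 dc.
Outer input = (K'⊕opad) ∥ inner = 73 91 d8 11 5c 5c 5c ∥ a2 dc.
Outer hash (tag): even-index sum = 735 mod 256 = 223; odd-index sum = 416 mod 256 = 160 → df a0.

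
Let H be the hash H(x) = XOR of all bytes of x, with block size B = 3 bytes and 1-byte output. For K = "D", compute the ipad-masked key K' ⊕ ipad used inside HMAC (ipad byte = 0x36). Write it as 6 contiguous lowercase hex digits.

723636

Key "D" = 44 is 1 byte ≤ B = 3; zero-pad to 3 bytes: K' = 44 00 00.
XOR each byte with 0x36: 44⊕36=72, 00⊕36=36, 00⊕36=36.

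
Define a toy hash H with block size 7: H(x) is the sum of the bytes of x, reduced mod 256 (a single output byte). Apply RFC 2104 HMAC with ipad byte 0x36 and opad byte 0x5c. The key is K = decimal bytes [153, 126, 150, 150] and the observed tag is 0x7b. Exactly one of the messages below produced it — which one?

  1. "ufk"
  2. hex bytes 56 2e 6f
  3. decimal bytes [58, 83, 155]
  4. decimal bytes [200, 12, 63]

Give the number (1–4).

Key decimal bytes [153, 126, 150, 150] = 99 7e 96 96 is 4 bytes ≤ B = 7; zero-pad to 7 bytes: K' = 99 7e 96 96 00 00 00.
K' ⊕ ipad = af 48 a0 a0 36 36 36; K' ⊕ opad = c5 22 ca ca 5c 5c 5c.
m1: inner = H(af 48 a0 a0 36 36 36 75 66 6b) = 1f; tag = H(c5 22 ca ca 5c 5c 5c 1f) = ae
m2: inner = H(af 48 a0 a0 36 36 36 56 2e 6f) = cc; tag = H(c5 22 ca ca 5c 5c 5c cc) = 5b
m3: inner = H(af 48 a0 a0 36 36 36 3a 53 9b) = 01; tag = H(c5 22 ca ca 5c 5c 5c 01) = 90
m4: inner = H(af 48 a0 a0 36 36 36 c8 0c 3f) = ec; tag = H(c5 22 ca ca 5c 5c 5c ec) = 7b ← matches

4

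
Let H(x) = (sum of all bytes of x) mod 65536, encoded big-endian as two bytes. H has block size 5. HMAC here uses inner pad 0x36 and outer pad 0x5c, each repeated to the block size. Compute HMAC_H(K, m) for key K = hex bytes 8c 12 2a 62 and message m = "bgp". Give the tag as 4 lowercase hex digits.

Key hex bytes 8c 12 2a 62 is 4 bytes ≤ B = 5; zero-pad to 5 bytes: K' = 8c 12 2a 62 00.
K' ⊕ ipad = ba 24 1c 54 36.  K' ⊕ opad = d0 4e 76 3e 5c.
Inner input = (K'⊕ipad) ∥ m = ba 24 1c 54 36 ∥ 62 67 70.
Inner hash: sum = 186+36+28+84+54+98+103+112 = 701 → 02 bd.
Outer input = (K'⊕opad) ∥ inner = d0 4e 76 3e 5c ∥ 02 bd.
Outer hash (tag): sum = 208+78+118+62+92+2+189 = 749 → 02 ed.

02ed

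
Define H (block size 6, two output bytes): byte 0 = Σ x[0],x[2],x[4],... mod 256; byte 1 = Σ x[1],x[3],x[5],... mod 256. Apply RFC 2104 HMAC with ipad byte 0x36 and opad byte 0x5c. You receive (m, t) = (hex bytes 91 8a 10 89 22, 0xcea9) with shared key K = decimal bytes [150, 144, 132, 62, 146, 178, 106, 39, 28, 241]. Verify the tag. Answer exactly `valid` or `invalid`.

invalid

Key decimal bytes [150, 144, 132, 62, 146, 178, 106, 39, 28, 241] = 96 90 84 3e 92 b2 6a 27 1c f1 is 10 bytes > B = 6, so hash it first: H(key) = 32 98, then zero-pad to 6 bytes: K' = 32 98 00 00 00 00.
K' ⊕ ipad = 04 ae 36 36 36 36; K' ⊕ opad = 6e c4 5c 5c 5c 5c.
Inner hash: even-index sum = 307 mod 256 = 51; odd-index sum = 557 mod 256 = 45 → 33 2d.
Outer hash (recomputed tag): even-index sum = 345 mod 256 = 89; odd-index sum = 425 mod 256 = 169 → 59 a9.
Recomputed tag = 59a9; claimed = cea9 → mismatch.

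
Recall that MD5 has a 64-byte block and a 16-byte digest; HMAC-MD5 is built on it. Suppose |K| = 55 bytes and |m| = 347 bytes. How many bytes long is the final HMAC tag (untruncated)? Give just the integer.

16

The tag is one MD5 digest: 16 bytes.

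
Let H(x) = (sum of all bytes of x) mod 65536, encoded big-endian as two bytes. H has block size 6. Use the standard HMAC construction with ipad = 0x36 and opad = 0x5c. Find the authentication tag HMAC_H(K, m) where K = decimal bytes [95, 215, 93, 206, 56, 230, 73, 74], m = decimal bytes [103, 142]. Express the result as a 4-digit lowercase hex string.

Key decimal bytes [95, 215, 93, 206, 56, 230, 73, 74] = 5f d7 5d ce 38 e6 49 4a is 8 bytes > B = 6, so hash it first: H(key) = 04 12, then zero-pad to 6 bytes: K' = 04 12 00 00 00 00.
K' ⊕ ipad = 32 24 36 36 36 36.  K' ⊕ opad = 58 4e 5c 5c 5c 5c.
Inner input = (K'⊕ipad) ∥ m = 32 24 36 36 36 36 ∥ 67 8e.
Inner hash: sum = 50+36+54+54+54+54+103+142 = 547 → 02 23.
Outer input = (K'⊕opad) ∥ inner = 58 4e 5c 5c 5c 5c ∥ 02 23.
Outer hash (tag): sum = 88+78+92+92+92+92+2+35 = 571 → 02 3b.

023b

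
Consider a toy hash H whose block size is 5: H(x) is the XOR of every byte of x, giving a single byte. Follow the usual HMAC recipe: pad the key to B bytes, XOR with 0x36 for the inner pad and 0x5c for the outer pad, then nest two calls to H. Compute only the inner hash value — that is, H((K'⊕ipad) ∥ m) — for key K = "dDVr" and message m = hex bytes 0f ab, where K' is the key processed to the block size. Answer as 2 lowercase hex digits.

96

Key "dDVr" = 64 44 56 72 is 4 bytes ≤ B = 5; zero-pad to 5 bytes: K' = 64 44 56 72 00.
K' ⊕ ipad = 52 72 60 44 36.
Inner input = 52 72 60 44 36 ∥ 0f ab.
Inner hash: XOR 52⊕72⊕60⊕44⊕36⊕0f⊕ab = 96.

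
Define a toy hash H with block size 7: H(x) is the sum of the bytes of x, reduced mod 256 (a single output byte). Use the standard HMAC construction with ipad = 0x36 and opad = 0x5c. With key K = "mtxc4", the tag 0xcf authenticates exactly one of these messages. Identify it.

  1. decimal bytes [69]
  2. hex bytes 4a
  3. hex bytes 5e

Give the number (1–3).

Key "mtxc4" = 6d 74 78 63 34 is 5 bytes ≤ B = 7; zero-pad to 7 bytes: K' = 6d 74 78 63 34 00 00.
K' ⊕ ipad = 5b 42 4e 55 02 36 36; K' ⊕ opad = 31 28 24 3f 68 5c 5c.
m1: inner = H(5b 42 4e 55 02 36 36 45) = f3; tag = H(31 28 24 3f 68 5c 5c f3) = cf ← matches
m2: inner = H(5b 42 4e 55 02 36 36 4a) = f8; tag = H(31 28 24 3f 68 5c 5c f8) = d4
m3: inner = H(5b 42 4e 55 02 36 36 5e) = 0c; tag = H(31 28 24 3f 68 5c 5c 0c) = e8

1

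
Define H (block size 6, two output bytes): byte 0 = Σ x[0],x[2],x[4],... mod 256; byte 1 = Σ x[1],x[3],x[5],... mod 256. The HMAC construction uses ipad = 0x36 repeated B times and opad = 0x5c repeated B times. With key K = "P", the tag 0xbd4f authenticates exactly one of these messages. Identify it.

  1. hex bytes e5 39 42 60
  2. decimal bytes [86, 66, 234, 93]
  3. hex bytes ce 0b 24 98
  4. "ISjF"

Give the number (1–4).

1

Key "P" = 50 is 1 byte ≤ B = 6; zero-pad to 6 bytes: K' = 50 00 00 00 00 00.
K' ⊕ ipad = 66 36 36 36 36 36; K' ⊕ opad = 0c 5c 5c 5c 5c 5c.
m1: inner = H(66 36 36 36 36 36 e5 39 42 60) = f9 3b; tag = H(0c 5c 5c 5c 5c 5c f9 3b) = bd4f ← matches
m2: inner = H(66 36 36 36 36 36 56 42 ea 5d) = 12 41; tag = H(0c 5c 5c 5c 5c 5c 12 41) = d655
m3: inner = H(66 36 36 36 36 36 ce 0b 24 98) = c4 45; tag = H(0c 5c 5c 5c 5c 5c c4 45) = 8859
m4: inner = H(66 36 36 36 36 36 49 53 6a 46) = 85 3b; tag = H(0c 5c 5c 5c 5c 5c 85 3b) = 494f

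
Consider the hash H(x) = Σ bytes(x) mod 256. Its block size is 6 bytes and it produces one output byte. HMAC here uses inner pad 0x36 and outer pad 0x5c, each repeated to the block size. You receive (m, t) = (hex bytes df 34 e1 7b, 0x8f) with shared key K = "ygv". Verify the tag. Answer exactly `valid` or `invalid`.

Key "ygv" = 79 67 76 is 3 bytes ≤ B = 6; zero-pad to 6 bytes: K' = 79 67 76 00 00 00.
K' ⊕ ipad = 4f 51 40 36 36 36; K' ⊕ opad = 25 3b 2a 5c 5c 5c.
Inner hash: sum = 79+81+64+54+54+54+223+52+225+123 = 1009; mod 256 = 241 → f1.
Outer hash (recomputed tag): sum = 37+59+42+92+92+92+241 = 655; mod 256 = 143 → 8f.
Recomputed tag = 8f; claimed = 8f → match.

valid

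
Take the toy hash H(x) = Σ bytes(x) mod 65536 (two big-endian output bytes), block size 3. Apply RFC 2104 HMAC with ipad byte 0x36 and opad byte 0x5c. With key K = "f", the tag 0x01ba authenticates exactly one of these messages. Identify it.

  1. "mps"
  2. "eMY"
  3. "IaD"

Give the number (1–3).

2

Key "f" = 66 is 1 byte ≤ B = 3; zero-pad to 3 bytes: K' = 66 00 00.
K' ⊕ ipad = 50 36 36; K' ⊕ opad = 3a 5c 5c.
m1: inner = H(50 36 36 6d 70 73) = 02 0c; tag = H(3a 5c 5c 02 0c) = 0100
m2: inner = H(50 36 36 65 4d 59) = 01 c7; tag = H(3a 5c 5c 01 c7) = 01ba ← matches
m3: inner = H(50 36 36 49 61 44) = 01 aa; tag = H(3a 5c 5c 01 aa) = 019d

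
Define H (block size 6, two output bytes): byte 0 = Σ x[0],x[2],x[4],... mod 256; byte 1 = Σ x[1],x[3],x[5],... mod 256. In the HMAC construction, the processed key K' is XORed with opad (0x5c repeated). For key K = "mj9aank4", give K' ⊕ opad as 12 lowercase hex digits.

2e315c5c5c5c

Key "mj9aank4" = 6d 6a 39 61 61 6e 6b 34 is 8 bytes > B = 6, so hash it first: H(key) = 72 6d, then zero-pad to 6 bytes: K' = 72 6d 00 00 00 00.
XOR each byte with 0x5c: 72⊕5c=2e, 6d⊕5c=31, 00⊕5c=5c, 00⊕5c=5c, 00⊕5c=5c, 00⊕5c=5c.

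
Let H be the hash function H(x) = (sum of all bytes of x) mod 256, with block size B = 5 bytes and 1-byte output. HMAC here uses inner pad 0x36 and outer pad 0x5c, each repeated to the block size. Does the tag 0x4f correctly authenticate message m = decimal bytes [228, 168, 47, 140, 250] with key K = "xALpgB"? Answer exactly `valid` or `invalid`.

invalid

Key "xALpgB" = 78 41 4c 70 67 42 is 6 bytes > B = 5, so hash it first: H(key) = 1e, then zero-pad to 5 bytes: K' = 1e 00 00 00 00.
K' ⊕ ipad = 28 36 36 36 36; K' ⊕ opad = 42 5c 5c 5c 5c.
Inner hash: sum = 40+54+54+54+54+228+168+47+140+250 = 1089; mod 256 = 65 → 41.
Outer hash (recomputed tag): sum = 66+92+92+92+92+65 = 499; mod 256 = 243 → f3.
Recomputed tag = f3; claimed = 4f → mismatch.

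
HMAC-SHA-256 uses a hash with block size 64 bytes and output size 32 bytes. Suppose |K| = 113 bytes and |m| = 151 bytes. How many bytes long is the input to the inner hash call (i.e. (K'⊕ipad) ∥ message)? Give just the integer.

215

Key is 113 > 64 bytes, so it is hashed to 32 bytes then zero-padded to 64: |K'| = 64.
Inner input = (K'⊕ipad) ∥ m → 64 + 151 = 215 bytes.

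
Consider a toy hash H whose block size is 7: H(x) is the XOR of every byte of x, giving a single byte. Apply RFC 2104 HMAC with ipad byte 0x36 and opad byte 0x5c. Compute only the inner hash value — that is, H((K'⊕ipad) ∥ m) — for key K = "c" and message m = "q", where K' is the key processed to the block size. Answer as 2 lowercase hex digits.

24

Key "c" = 63 is 1 byte ≤ B = 7; zero-pad to 7 bytes: K' = 63 00 00 00 00 00 00.
K' ⊕ ipad = 55 36 36 36 36 36 36.
Inner input = 55 36 36 36 36 36 36 ∥ 71.
Inner hash: XOR 55⊕36⊕36⊕36⊕36⊕36⊕36⊕71 = 24.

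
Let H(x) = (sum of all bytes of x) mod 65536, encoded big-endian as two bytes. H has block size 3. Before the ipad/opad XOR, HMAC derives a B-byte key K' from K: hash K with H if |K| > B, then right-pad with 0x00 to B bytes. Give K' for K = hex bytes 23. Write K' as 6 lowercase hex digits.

Key hex bytes 23 is 1 byte ≤ B = 3; zero-pad to 3 bytes: K' = 23 00 00.

230000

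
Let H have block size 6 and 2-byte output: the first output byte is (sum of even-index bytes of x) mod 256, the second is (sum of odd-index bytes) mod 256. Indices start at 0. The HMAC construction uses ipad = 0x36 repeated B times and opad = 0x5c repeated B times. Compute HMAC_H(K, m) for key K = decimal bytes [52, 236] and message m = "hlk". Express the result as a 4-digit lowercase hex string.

611a

Key decimal bytes [52, 236] = 34 ec is 2 bytes ≤ B = 6; zero-pad to 6 bytes: K' = 34 ec 00 00 00 00.
K' ⊕ ipad = 02 da 36 36 36 36.  K' ⊕ opad = 68 b0 5c 5c 5c 5c.
Inner input = (K'⊕ipad) ∥ m = 02 da 36 36 36 36 ∥ 68 6c 6b.
Inner hash: even-index sum = 321 mod 256 = 65; odd-index sum = 434 mod 256 = 178 → 41 b2.
Outer input = (K'⊕opad) ∥ inner = 68 b0 5c 5c 5c 5c ∥ 41 b2.
Outer hash (tag): even-index sum = 353 mod 256 = 97; odd-index sum = 538 mod 256 = 26 → 61 1a.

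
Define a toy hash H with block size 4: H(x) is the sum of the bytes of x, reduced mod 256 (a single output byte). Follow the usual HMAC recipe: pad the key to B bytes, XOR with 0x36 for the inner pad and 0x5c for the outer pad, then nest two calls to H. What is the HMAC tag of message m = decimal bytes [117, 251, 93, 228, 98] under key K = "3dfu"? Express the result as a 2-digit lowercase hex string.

07

Key "3dfu" = 33 64 66 75 is exactly B = 4 bytes: K' = 33 64 66 75.
K' ⊕ ipad = 05 52 50 43.  K' ⊕ opad = 6f 38 3a 29.
Inner input = (K'⊕ipad) ∥ m = 05 52 50 43 ∥ 75 fb 5d e4 62.
Inner hash: sum = 5+82+80+67+117+251+93+228+98 = 1021; mod 256 = 253 → fd.
Outer input = (K'⊕opad) ∥ inner = 6f 38 3a 29 ∥ fd.
Outer hash (tag): sum = 111+56+58+41+253 = 519; mod 256 = 7 → 07.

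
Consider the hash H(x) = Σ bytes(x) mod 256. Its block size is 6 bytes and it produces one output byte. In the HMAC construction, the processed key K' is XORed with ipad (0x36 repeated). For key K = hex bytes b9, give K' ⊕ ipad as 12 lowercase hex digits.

8f3636363636

Key hex bytes b9 is 1 byte ≤ B = 6; zero-pad to 6 bytes: K' = b9 00 00 00 00 00.
XOR each byte with 0x36: b9⊕36=8f, 00⊕36=36, 00⊕36=36, 00⊕36=36, 00⊕36=36, 00⊕36=36.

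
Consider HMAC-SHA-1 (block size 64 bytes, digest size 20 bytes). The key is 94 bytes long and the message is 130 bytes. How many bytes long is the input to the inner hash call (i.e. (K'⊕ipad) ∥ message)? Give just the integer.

194

Key is 94 > 64 bytes, so it is hashed to 20 bytes then zero-padded to 64: |K'| = 64.
Inner input = (K'⊕ipad) ∥ m → 64 + 130 = 194 bytes.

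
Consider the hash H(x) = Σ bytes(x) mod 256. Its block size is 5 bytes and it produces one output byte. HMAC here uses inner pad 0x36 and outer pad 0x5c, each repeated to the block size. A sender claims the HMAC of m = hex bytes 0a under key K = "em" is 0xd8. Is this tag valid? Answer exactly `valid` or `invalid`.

valid

Key "em" = 65 6d is 2 bytes ≤ B = 5; zero-pad to 5 bytes: K' = 65 6d 00 00 00.
K' ⊕ ipad = 53 5b 36 36 36; K' ⊕ opad = 39 31 5c 5c 5c.
Inner hash: sum = 83+91+54+54+54+10 = 346; mod 256 = 90 → 5a.
Outer hash (recomputed tag): sum = 57+49+92+92+92+90 = 472; mod 256 = 216 → d8.
Recomputed tag = d8; claimed = d8 → match.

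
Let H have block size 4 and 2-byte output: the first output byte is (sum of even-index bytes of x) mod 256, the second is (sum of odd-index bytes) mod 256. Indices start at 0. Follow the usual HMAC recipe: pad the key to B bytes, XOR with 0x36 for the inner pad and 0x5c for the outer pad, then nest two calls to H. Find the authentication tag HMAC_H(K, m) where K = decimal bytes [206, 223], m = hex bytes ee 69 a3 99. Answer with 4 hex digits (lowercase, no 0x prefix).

ad00

Key decimal bytes [206, 223] = ce df is 2 bytes ≤ B = 4; zero-pad to 4 bytes: K' = ce df 00 00.
K' ⊕ ipad = f8 e9 36 36.  K' ⊕ opad = 92 83 5c 5c.
Inner input = (K'⊕ipad) ∥ m = f8 e9 36 36 ∥ ee 69 a3 99.
Inner hash: even-index sum = 703 mod 256 = 191; odd-index sum = 545 mod 256 = 33 → bf 21.
Outer input = (K'⊕opad) ∥ inner = 92 83 5c 5c ∥ bf 21.
Outer hash (tag): even-index sum = 429 mod 256 = 173; odd-index sum = 256 mod 256 = 0 → ad 00.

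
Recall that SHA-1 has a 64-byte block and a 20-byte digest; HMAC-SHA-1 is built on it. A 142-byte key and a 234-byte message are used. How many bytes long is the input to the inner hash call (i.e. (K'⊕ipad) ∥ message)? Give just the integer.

298

Key is 142 > 64 bytes, so it is hashed to 20 bytes then zero-padded to 64: |K'| = 64.
Inner input = (K'⊕ipad) ∥ m → 64 + 234 = 298 bytes.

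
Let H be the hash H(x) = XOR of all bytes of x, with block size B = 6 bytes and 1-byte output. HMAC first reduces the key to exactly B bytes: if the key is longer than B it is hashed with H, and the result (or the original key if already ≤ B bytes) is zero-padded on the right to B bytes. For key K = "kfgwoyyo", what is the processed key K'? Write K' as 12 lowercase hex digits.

1d0000000000

|K| = 8 > B = 6, so first hash the key.
H(K): XOR 6b⊕66⊕67⊕77⊕6f⊕79⊕79⊕6f = 1d.
Zero-pad H(K) = 1d to 6 bytes: K' = 1d 00 00 00 00 00.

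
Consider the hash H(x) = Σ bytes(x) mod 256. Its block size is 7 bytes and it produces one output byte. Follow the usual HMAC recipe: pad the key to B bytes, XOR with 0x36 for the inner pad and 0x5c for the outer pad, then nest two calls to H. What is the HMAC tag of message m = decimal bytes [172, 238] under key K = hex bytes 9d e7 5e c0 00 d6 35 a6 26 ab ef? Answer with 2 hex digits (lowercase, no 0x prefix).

Key hex bytes 9d e7 5e c0 00 d6 35 a6 26 ab ef is 11 bytes > B = 7, so hash it first: H(key) = 13, then zero-pad to 7 bytes: K' = 13 00 00 00 00 00 00.
K' ⊕ ipad = 25 36 36 36 36 36 36.  K' ⊕ opad = 4f 5c 5c 5c 5c 5c 5c.
Inner input = (K'⊕ipad) ∥ m = 25 36 36 36 36 36 36 ∥ ac ee.
Inner hash: sum = 37+54+54+54+54+54+54+172+238 = 771; mod 256 = 3 → 03.
Outer input = (K'⊕opad) ∥ inner = 4f 5c 5c 5c 5c 5c 5c ∥ 03.
Outer hash (tag): sum = 79+92+92+92+92+92+92+3 = 634; mod 256 = 122 → 7a.

7a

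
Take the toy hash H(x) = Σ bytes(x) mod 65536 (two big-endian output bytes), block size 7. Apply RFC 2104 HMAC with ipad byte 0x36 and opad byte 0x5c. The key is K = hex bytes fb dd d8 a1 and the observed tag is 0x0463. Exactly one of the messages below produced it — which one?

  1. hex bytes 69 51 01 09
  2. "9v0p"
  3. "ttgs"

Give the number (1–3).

Key hex bytes fb dd d8 a1 is 4 bytes ≤ B = 7; zero-pad to 7 bytes: K' = fb dd d8 a1 00 00 00.
K' ⊕ ipad = cd eb ee 97 36 36 36; K' ⊕ opad = a7 81 84 fd 5c 5c 5c.
m1: inner = H(cd eb ee 97 36 36 36 69 51 01 09) = 04 a3; tag = H(a7 81 84 fd 5c 5c 5c 04 a3) = 0464
m2: inner = H(cd eb ee 97 36 36 36 39 76 30 70) = 05 2e; tag = H(a7 81 84 fd 5c 5c 5c 05 2e) = 03f0
m3: inner = H(cd eb ee 97 36 36 36 74 74 67 73) = 05 a1; tag = H(a7 81 84 fd 5c 5c 5c 05 a1) = 0463 ← matches

3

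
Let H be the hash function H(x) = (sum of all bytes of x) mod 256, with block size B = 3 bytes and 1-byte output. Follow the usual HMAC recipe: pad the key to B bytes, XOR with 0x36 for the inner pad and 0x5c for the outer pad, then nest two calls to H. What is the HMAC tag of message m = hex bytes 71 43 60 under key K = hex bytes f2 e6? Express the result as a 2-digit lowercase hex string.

a2

Key hex bytes f2 e6 is 2 bytes ≤ B = 3; zero-pad to 3 bytes: K' = f2 e6 00.
K' ⊕ ipad = c4 d0 36.  K' ⊕ opad = ae ba 5c.
Inner input = (K'⊕ipad) ∥ m = c4 d0 36 ∥ 71 43 60.
Inner hash: sum = 196+208+54+113+67+96 = 734; mod 256 = 222 → de.
Outer input = (K'⊕opad) ∥ inner = ae ba 5c ∥ de.
Outer hash (tag): sum = 174+186+92+222 = 674; mod 256 = 162 → a2.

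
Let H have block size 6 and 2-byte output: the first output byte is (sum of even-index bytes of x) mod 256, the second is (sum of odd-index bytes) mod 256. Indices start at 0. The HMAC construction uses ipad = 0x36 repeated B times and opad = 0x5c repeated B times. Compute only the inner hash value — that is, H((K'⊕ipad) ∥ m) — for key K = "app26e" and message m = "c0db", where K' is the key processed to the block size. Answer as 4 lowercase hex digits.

Key "app26e" = 61 70 70 32 36 65 is exactly B = 6 bytes: K' = 61 70 70 32 36 65.
K' ⊕ ipad = 57 46 46 04 00 53.
Inner input = 57 46 46 04 00 53 ∥ 63 30 64 62.
Inner hash: even-index sum = 356 mod 256 = 100; odd-index sum = 303 mod 256 = 47 → 64 2f.

642f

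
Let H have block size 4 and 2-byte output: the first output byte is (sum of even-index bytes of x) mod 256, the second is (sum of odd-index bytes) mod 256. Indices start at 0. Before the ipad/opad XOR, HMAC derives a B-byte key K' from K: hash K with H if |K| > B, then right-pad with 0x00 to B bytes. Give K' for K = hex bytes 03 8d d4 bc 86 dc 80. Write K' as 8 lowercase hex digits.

dd250000

|K| = 7 > B = 4, so first hash the key.
H(K): even-index sum = 477 mod 256 = 221; odd-index sum = 549 mod 256 = 37 → dd 25.
Zero-pad H(K) = dd 25 to 4 bytes: K' = dd 25 00 00.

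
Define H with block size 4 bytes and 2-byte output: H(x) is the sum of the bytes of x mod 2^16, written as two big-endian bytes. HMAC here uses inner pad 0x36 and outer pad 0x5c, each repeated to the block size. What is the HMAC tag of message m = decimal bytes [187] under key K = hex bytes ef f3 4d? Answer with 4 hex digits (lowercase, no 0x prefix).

Key hex bytes ef f3 4d is 3 bytes ≤ B = 4; zero-pad to 4 bytes: K' = ef f3 4d 00.
K' ⊕ ipad = d9 c5 7b 36.  K' ⊕ opad = b3 af 11 5c.
Inner input = (K'⊕ipad) ∥ m = d9 c5 7b 36 ∥ bb.
Inner hash: sum = 217+197+123+54+187 = 778 → 03 0a.
Outer input = (K'⊕opad) ∥ inner = b3 af 11 5c ∥ 03 0a.
Outer hash (tag): sum = 179+175+17+92+3+10 = 476 → 01 dc.

01dc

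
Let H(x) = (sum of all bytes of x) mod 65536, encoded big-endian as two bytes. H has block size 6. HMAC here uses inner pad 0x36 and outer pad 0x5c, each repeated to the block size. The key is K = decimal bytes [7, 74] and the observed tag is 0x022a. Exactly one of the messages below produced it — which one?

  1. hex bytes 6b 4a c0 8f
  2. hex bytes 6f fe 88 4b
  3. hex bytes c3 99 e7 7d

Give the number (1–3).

3

Key decimal bytes [7, 74] = 07 4a is 2 bytes ≤ B = 6; zero-pad to 6 bytes: K' = 07 4a 00 00 00 00.
K' ⊕ ipad = 31 7c 36 36 36 36; K' ⊕ opad = 5b 16 5c 5c 5c 5c.
m1: inner = H(31 7c 36 36 36 36 6b 4a c0 8f) = 03 89; tag = H(5b 16 5c 5c 5c 5c 03 89) = 026d
m2: inner = H(31 7c 36 36 36 36 6f fe 88 4b) = 03 c5; tag = H(5b 16 5c 5c 5c 5c 03 c5) = 02a9
m3: inner = H(31 7c 36 36 36 36 c3 99 e7 7d) = 04 45; tag = H(5b 16 5c 5c 5c 5c 04 45) = 022a ← matches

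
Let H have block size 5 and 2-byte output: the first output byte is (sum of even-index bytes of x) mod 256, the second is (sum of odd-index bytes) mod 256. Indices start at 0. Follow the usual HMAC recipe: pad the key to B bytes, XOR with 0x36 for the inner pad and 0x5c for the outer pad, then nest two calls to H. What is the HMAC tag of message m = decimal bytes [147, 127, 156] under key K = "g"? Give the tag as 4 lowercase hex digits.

Key "g" = 67 is 1 byte ≤ B = 5; zero-pad to 5 bytes: K' = 67 00 00 00 00.
K' ⊕ ipad = 51 36 36 36 36.  K' ⊕ opad = 3b 5c 5c 5c 5c.
Inner input = (K'⊕ipad) ∥ m = 51 36 36 36 36 ∥ 93 7f 9c.
Inner hash: even-index sum = 316 mod 256 = 60; odd-index sum = 411 mod 256 = 155 → 3c 9b.
Outer input = (K'⊕opad) ∥ inner = 3b 5c 5c 5c 5c ∥ 3c 9b.
Outer hash (tag): even-index sum = 398 mod 256 = 142; odd-index sum = 244 mod 256 = 244 → 8e f4.

8ef4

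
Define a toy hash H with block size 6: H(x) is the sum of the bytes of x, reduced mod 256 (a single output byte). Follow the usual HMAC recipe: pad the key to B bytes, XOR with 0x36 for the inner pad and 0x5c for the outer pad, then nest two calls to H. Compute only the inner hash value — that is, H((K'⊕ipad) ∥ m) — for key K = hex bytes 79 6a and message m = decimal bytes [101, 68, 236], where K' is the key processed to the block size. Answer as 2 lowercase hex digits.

Key hex bytes 79 6a is 2 bytes ≤ B = 6; zero-pad to 6 bytes: K' = 79 6a 00 00 00 00.
K' ⊕ ipad = 4f 5c 36 36 36 36.
Inner input = 4f 5c 36 36 36 36 ∥ 65 44 ec.
Inner hash: sum = 79+92+54+54+54+54+101+68+236 = 792; mod 256 = 24 → 18.

18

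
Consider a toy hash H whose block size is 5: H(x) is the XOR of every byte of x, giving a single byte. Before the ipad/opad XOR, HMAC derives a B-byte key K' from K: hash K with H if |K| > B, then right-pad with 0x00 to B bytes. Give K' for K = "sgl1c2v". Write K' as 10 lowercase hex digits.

|K| = 7 > B = 5, so first hash the key.
H(K): XOR 73⊕67⊕6c⊕31⊕63⊕32⊕76 = 6e.
Zero-pad H(K) = 6e to 5 bytes: K' = 6e 00 00 00 00.

6e00000000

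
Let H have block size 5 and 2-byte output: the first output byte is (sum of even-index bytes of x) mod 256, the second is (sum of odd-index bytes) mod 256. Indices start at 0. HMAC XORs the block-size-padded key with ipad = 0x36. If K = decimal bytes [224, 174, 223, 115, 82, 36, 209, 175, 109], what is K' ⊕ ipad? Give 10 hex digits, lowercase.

Key decimal bytes [224, 174, 223, 115, 82, 36, 209, 175, 109] = e0 ae df 73 52 24 d1 af 6d is 9 bytes > B = 5, so hash it first: H(key) = 4f f4, then zero-pad to 5 bytes: K' = 4f f4 00 00 00.
XOR each byte with 0x36: 4f⊕36=79, f4⊕36=c2, 00⊕36=36, 00⊕36=36, 00⊕36=36.

79c2363636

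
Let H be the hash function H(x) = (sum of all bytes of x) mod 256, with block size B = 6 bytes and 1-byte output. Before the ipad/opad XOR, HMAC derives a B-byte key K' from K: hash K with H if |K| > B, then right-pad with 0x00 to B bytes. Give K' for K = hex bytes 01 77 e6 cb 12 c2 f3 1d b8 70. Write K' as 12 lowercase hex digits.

350000000000

|K| = 10 > B = 6, so first hash the key.
H(K): sum = 1+119+230+203+18+194+243+29+184+112 = 1333; mod 256 = 53 → 35.
Zero-pad H(K) = 35 to 6 bytes: K' = 35 00 00 00 00 00.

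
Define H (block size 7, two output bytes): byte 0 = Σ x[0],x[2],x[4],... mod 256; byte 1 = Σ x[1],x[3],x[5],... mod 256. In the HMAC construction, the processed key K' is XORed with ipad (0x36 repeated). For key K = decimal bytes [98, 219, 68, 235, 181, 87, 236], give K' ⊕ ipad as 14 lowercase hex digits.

Key decimal bytes [98, 219, 68, 235, 181, 87, 236] = 62 db 44 eb b5 57 ec is exactly B = 7 bytes: K' = 62 db 44 eb b5 57 ec.
XOR each byte with 0x36: 62⊕36=54, db⊕36=ed, 44⊕36=72, eb⊕36=dd, b5⊕36=83, 57⊕36=61, ec⊕36=da.

54ed72dd8361da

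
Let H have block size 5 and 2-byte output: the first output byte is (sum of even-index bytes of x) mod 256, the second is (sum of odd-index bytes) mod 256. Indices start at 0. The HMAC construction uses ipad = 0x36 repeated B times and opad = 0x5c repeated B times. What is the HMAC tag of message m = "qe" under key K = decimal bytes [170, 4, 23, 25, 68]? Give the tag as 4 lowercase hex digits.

Key decimal bytes [170, 4, 23, 25, 68] = aa 04 17 19 44 is exactly B = 5 bytes: K' = aa 04 17 19 44.
K' ⊕ ipad = 9c 32 21 2f 72.  K' ⊕ opad = f6 58 4b 45 18.
Inner input = (K'⊕ipad) ∥ m = 9c 32 21 2f 72 ∥ 71 65.
Inner hash: even-index sum = 404 mod 256 = 148; odd-index sum = 210 mod 256 = 210 → 94 d2.
Outer input = (K'⊕opad) ∥ inner = f6 58 4b 45 18 ∥ 94 d2.
Outer hash (tag): even-index sum = 555 mod 256 = 43; odd-index sum = 305 mod 256 = 49 → 2b 31.

2b31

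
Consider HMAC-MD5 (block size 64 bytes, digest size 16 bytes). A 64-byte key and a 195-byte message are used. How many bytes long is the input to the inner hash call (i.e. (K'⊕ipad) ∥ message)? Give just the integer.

259

Key is 64 ≤ 64 bytes, zero-padded: |K'| = 64.
Inner input = (K'⊕ipad) ∥ m → 64 + 195 = 259 bytes.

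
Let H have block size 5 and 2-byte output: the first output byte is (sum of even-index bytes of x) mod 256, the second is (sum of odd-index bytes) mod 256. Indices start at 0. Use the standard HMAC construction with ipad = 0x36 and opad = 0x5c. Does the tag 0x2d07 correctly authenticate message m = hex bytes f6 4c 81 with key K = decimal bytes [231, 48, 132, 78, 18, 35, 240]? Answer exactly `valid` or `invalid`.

invalid

Key decimal bytes [231, 48, 132, 78, 18, 35, 240] = e7 30 84 4e 12 23 f0 is 7 bytes > B = 5, so hash it first: H(key) = 6d a1, then zero-pad to 5 bytes: K' = 6d a1 00 00 00.
K' ⊕ ipad = 5b 97 36 36 36; K' ⊕ opad = 31 fd 5c 5c 5c.
Inner hash: even-index sum = 275 mod 256 = 19; odd-index sum = 580 mod 256 = 68 → 13 44.
Outer hash (recomputed tag): even-index sum = 301 mod 256 = 45; odd-index sum = 364 mod 256 = 108 → 2d 6c.
Recomputed tag = 2d6c; claimed = 2d07 → mismatch.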